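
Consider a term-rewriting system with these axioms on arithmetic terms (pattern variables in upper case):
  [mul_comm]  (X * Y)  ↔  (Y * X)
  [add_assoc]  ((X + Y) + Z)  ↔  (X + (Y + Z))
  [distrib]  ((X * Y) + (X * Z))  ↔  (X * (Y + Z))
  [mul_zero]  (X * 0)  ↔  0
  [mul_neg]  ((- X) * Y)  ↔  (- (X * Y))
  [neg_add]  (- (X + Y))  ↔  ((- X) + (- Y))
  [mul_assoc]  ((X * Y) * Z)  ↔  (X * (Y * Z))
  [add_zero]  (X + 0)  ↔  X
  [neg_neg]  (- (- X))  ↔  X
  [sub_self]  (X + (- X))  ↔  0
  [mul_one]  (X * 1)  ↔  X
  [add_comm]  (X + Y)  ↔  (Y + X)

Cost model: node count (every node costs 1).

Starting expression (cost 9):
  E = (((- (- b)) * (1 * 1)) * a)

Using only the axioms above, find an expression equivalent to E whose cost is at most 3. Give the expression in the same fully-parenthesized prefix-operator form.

(1) (1 * 1)  =[mul_one →]=  1    ⊢ (((- (- b)) * 1) * a)
(2) (- (- b))  =[neg_neg →]=  b    ⊢ ((b * 1) * a)
(3) (b * 1)  =[mul_one →]=  b    ⊢ cost 3, within 3

(b * a)   [cost 3]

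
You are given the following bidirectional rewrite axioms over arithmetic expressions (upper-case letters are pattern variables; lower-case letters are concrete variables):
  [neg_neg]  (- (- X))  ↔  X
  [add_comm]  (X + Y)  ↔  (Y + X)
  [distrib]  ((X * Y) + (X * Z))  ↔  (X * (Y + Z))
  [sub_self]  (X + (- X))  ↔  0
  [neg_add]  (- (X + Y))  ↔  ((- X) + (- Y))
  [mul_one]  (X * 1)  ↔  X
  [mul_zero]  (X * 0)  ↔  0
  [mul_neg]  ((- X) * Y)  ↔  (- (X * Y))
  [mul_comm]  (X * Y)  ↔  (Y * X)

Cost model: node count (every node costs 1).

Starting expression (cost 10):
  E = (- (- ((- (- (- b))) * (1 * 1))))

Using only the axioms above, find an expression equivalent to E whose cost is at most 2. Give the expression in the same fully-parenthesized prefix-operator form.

1. [neg_neg →] (- (- b))  →  b;  E = (- (- ((- b) * (1 * 1))))
2. [mul_one →] (1 * 1)  →  1;  E = (- (- ((- b) * 1)))
3. [mul_one →] ((- b) * 1)  →  (- b);  E = (- (- (- b)))
4. [neg_neg →] (- (- b))  →  b;  cost 2 ≤ 2, done

(- b)   [cost 2]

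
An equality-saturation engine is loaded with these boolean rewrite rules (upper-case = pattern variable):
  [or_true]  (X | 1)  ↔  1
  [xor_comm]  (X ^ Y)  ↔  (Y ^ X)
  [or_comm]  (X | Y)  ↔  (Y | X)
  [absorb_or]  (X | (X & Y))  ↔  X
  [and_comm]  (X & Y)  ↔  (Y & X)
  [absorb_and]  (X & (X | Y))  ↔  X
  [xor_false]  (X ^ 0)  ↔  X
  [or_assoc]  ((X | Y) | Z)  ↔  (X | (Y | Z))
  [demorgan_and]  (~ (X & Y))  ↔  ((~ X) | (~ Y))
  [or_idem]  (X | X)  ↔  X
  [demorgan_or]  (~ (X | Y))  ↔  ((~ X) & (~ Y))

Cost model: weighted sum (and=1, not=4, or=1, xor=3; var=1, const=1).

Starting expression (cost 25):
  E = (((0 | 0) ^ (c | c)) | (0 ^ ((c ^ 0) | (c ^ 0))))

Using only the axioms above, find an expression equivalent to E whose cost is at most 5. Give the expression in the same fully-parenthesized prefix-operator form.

step 1: or_idem (→) rewrites ((c ^ 0) | (c ^ 0)) into (c ^ 0), now (((0 | 0) ^ (c | c)) | (0 ^ (c ^ 0)))
step 2: xor_false (→) rewrites (c ^ 0) into c, now (((0 | 0) ^ (c | c)) | (0 ^ c))
step 3: or_idem (→) rewrites (0 | 0) into 0, now ((0 ^ (c | c)) | (0 ^ c))
step 4: or_idem (→) rewrites (c | c) into c, now ((0 ^ c) | (0 ^ c))
step 5: or_idem (→) rewrites ((0 ^ c) | (0 ^ c)) into (0 ^ c), reaching cost 5 (bound 5)

(0 ^ c)   [cost 5]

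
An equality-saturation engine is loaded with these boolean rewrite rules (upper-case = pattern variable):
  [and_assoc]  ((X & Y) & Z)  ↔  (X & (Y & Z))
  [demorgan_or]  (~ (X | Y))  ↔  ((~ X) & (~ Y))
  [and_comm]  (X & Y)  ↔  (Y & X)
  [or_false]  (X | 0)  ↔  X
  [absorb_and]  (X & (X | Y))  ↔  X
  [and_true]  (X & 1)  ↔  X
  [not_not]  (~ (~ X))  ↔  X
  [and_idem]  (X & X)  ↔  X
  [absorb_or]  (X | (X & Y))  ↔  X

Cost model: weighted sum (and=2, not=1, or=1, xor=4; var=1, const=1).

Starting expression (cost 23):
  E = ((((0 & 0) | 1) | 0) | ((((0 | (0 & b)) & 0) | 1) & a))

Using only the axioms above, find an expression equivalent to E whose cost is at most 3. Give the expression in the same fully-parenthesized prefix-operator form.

(0 | 1)   [cost 3]

step 1: absorb_or (→) rewrites (0 | (0 & b)) into 0, now ((((0 & 0) | 1) | 0) | (((0 & 0) | 1) & a))
step 2: or_false (→) rewrites (((0 & 0) | 1) | 0) into ((0 & 0) | 1), now (((0 & 0) | 1) | (((0 & 0) | 1) & a))
step 3: absorb_or (→) rewrites (((0 & 0) | 1) | (((0 & 0) | 1) & a)) into ((0 & 0) | 1)
step 4: and_idem (→) rewrites (0 & 0) into 0, reaching cost 3 (bound 3)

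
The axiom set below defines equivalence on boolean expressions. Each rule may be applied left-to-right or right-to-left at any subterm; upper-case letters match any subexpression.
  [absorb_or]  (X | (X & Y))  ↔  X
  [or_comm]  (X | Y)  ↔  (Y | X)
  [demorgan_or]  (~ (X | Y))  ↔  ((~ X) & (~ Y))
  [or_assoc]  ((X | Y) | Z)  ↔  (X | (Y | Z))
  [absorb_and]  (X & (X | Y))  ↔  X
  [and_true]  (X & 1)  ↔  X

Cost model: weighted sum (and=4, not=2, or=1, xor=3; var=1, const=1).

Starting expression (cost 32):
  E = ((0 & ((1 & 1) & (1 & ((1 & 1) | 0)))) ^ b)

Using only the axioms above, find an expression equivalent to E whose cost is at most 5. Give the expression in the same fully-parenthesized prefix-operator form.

(1) (1 & 1)  =[and_true →]=  1    ⊢ ((0 & ((1 & 1) & (1 & (1 | 0)))) ^ b)
(2) (1 & 1)  =[and_true →]=  1    ⊢ ((0 & (1 & (1 & (1 | 0)))) ^ b)
(3) (1 & (1 | 0))  =[absorb_and →]=  1    ⊢ ((0 & (1 & 1)) ^ b)
(4) (1 & 1)  =[and_true →]=  1    ⊢ ((0 & 1) ^ b)
(5) (0 & 1)  =[and_true →]=  0    ⊢ cost 5, within 5

(0 ^ b)   [cost 5]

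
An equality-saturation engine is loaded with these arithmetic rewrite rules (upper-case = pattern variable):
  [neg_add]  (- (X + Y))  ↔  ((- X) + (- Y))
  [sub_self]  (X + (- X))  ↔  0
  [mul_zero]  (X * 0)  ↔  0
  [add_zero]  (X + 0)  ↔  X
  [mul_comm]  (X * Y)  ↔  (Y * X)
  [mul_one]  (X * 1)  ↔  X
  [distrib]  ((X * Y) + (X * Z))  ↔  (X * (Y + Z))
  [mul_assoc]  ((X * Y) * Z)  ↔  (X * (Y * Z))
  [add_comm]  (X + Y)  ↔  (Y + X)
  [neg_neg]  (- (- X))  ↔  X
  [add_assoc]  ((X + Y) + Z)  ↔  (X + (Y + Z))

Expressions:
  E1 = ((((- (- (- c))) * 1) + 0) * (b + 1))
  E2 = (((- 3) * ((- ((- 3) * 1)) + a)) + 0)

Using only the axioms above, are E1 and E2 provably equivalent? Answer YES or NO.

All listed rules preserve value, hence provable equivalence implies equal values everywhere; look for a separating assignment.
a=0, b=0, c=0 gives E1 ↦ 0, E2 ↦ -9; values differ ⇒ not provably equivalent.

NO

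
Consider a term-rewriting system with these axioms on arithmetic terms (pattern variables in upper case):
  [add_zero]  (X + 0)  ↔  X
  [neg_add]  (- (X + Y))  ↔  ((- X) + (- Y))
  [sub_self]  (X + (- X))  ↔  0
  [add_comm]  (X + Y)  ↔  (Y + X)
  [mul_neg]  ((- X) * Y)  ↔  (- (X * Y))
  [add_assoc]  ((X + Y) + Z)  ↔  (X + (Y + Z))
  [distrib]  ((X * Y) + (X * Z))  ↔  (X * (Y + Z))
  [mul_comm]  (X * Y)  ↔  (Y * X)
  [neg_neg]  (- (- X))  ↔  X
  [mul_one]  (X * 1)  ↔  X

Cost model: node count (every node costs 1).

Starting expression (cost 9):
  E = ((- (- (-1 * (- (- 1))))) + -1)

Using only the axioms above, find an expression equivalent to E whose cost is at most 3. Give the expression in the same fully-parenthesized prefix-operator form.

(-1 + -1)   [cost 3]

1. [neg_neg →] (- (- 1))  →  1;  E = ((- (- (-1 * 1))) + -1)
2. [mul_one →] (-1 * 1)  →  -1;  E = ((- (- -1)) + -1)
3. [neg_neg →] (- (- -1))  →  -1;  cost 3 ≤ 3, done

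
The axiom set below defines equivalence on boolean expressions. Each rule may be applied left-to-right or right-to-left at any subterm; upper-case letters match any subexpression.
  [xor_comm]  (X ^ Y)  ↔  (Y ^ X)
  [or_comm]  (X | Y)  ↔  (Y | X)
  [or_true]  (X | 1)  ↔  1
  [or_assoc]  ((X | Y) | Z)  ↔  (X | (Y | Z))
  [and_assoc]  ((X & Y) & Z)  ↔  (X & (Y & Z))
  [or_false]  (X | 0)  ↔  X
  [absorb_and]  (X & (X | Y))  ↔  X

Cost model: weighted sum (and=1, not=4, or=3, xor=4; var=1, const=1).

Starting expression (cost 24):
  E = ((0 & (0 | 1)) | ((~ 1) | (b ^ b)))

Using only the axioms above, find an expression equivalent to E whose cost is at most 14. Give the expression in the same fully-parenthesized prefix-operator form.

(1) ((0 & (0 | 1)) | ((~ 1) | (b ^ b)))  =[or_comm →]=  (((~ 1) | (b ^ b)) | (0 & (0 | 1)))
(2) (0 & (0 | 1))  =[absorb_and →]=  0    ⊢ (((~ 1) | (b ^ b)) | 0)
(3) (((~ 1) | (b ^ b)) | 0)  =[or_false →]=  ((~ 1) | (b ^ b))    ⊢ cost 14, within 14

((~ 1) | (b ^ b))   [cost 14]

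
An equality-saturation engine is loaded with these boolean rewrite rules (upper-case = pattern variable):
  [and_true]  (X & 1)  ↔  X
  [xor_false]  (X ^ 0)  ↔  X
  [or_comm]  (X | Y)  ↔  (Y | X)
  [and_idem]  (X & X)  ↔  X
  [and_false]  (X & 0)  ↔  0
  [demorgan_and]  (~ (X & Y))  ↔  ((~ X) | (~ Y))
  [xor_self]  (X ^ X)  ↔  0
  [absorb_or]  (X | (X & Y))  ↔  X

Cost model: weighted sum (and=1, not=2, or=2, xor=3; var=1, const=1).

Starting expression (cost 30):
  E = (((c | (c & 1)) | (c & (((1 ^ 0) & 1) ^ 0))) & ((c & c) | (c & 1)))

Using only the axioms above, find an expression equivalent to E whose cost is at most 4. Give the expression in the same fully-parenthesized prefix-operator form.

step 1: xor_false (→) rewrites (1 ^ 0) into 1, now (((c | (c & 1)) | (c & ((1 & 1) ^ 0))) & ((c & c) | (c & 1)))
step 2: and_idem (→) rewrites (1 & 1) into 1, now (((c | (c & 1)) | (c & (1 ^ 0))) & ((c & c) | (c & 1)))
step 3: xor_false (→) rewrites (1 ^ 0) into 1, now (((c | (c & 1)) | (c & 1)) & ((c & c) | (c & 1)))
step 4: and_idem (→) rewrites (c & c) into c, now (((c | (c & 1)) | (c & 1)) & (c | (c & 1)))
step 5: absorb_or (→) rewrites (c | (c & 1)) into c, now ((c | (c & 1)) & (c | (c & 1)))
step 6: and_idem (→) rewrites ((c | (c & 1)) & (c | (c & 1))) into (c | (c & 1))
step 7: and_true (→) rewrites (c & 1) into c, reaching cost 4 (bound 4)

(c | c)   [cost 4]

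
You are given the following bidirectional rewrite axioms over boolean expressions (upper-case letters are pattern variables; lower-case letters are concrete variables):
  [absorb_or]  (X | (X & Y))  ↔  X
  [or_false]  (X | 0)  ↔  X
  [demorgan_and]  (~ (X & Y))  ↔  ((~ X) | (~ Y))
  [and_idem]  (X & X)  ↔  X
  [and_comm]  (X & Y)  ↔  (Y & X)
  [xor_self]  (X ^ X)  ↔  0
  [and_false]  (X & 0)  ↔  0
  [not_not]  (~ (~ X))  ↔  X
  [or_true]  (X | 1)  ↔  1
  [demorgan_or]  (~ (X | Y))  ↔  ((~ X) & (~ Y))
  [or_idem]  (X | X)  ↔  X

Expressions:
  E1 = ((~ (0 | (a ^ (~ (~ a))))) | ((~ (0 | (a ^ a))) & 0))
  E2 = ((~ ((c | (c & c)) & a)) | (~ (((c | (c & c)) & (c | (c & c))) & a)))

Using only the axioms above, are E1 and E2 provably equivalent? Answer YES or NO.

Every axiom is a valid identity, so a rewrite proof would force E1 and E2 to agree under every assignment.
At a=1, c=1: E1 = 1 but E2 = 0; they differ, so no derivation exists.

NO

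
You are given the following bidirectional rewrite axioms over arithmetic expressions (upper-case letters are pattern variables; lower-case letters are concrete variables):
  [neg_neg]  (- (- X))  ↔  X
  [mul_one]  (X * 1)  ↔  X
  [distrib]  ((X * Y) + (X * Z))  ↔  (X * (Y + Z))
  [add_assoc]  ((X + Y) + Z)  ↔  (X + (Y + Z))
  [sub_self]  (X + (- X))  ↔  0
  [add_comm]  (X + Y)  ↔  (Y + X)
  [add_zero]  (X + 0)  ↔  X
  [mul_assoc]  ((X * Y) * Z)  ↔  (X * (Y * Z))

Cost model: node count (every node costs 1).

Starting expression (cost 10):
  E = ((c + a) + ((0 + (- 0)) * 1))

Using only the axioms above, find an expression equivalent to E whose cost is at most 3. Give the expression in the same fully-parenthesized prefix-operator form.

(1) ((0 + (- 0)) * 1)  =[mul_one →]=  (0 + (- 0))    ⊢ ((c + a) + (0 + (- 0)))
(2) (0 + (- 0))  =[sub_self →]=  0    ⊢ ((c + a) + 0)
(3) ((c + a) + 0)  =[add_zero →]=  (c + a)    ⊢ cost 3, within 3

(c + a)   [cost 3]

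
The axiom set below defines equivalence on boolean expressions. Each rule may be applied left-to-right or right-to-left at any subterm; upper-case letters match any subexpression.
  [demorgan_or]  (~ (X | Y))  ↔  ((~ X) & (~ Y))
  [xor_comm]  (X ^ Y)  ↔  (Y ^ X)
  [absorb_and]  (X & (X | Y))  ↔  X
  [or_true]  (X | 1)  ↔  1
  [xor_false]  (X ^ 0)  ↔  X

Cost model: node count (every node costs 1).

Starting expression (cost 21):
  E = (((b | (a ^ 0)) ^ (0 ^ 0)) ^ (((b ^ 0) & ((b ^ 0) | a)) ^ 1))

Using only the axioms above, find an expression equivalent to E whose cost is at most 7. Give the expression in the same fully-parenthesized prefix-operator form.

((b | a) ^ (b ^ 1))   [cost 7]

step 1: absorb_and (→) rewrites ((b ^ 0) & ((b ^ 0) | a)) into (b ^ 0), now (((b | (a ^ 0)) ^ (0 ^ 0)) ^ ((b ^ 0) ^ 1))
step 2: xor_false (→) rewrites (0 ^ 0) into 0, now (((b | (a ^ 0)) ^ 0) ^ ((b ^ 0) ^ 1))
step 3: xor_false (→) rewrites (b ^ 0) into b, now (((b | (a ^ 0)) ^ 0) ^ (b ^ 1))
step 4: xor_false (→) rewrites ((b | (a ^ 0)) ^ 0) into (b | (a ^ 0)), now ((b | (a ^ 0)) ^ (b ^ 1))
step 5: xor_false (→) rewrites (a ^ 0) into a, reaching cost 7 (bound 7)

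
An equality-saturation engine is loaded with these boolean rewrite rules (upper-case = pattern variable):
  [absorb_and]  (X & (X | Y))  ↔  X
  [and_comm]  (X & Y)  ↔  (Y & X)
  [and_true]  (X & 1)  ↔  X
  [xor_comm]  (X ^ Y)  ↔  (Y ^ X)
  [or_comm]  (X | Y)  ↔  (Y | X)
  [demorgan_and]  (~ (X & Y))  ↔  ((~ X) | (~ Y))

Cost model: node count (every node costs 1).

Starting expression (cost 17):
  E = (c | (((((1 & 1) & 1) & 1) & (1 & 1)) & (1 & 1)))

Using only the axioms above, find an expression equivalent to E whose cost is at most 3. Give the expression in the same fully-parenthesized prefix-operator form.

(c | 1)   [cost 3]

step 1: and_true (→) rewrites (1 & 1) into 1, now (c | ((((1 & 1) & 1) & (1 & 1)) & (1 & 1)))
step 2: and_true (→) rewrites ((1 & 1) & 1) into (1 & 1), now (c | (((1 & 1) & (1 & 1)) & (1 & 1)))
step 3: and_true (→) rewrites (1 & 1) into 1, now (c | (((1 & 1) & 1) & (1 & 1)))
step 4: and_true (→) rewrites (1 & 1) into 1, now (c | ((1 & 1) & (1 & 1)))
step 5: and_true (→) rewrites (1 & 1) into 1, now (c | ((1 & 1) & 1))
step 6: and_true (→) rewrites ((1 & 1) & 1) into (1 & 1), now (c | (1 & 1))
step 7: and_true (→) rewrites (1 & 1) into 1, reaching cost 3 (bound 3)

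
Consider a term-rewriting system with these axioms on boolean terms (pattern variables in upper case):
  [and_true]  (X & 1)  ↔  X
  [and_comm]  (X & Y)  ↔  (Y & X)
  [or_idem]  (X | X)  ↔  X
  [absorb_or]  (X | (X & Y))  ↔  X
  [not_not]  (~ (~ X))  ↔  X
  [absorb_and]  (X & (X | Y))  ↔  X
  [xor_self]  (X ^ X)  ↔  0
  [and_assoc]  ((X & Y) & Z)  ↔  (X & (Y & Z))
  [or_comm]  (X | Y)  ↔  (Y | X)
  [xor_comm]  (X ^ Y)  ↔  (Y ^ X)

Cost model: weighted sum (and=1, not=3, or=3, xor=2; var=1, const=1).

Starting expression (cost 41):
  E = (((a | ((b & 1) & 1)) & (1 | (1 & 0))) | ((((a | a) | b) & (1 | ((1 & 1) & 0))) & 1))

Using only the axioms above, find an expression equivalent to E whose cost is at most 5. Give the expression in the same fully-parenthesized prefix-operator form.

1. [and_true →] (1 & 1)  →  1;  E = (((a | ((b & 1) & 1)) & (1 | (1 & 0))) | ((((a | a) | b) & (1 | (1 & 0))) & 1))
2. [absorb_or →] (1 | (1 & 0))  →  1;  E = (((a | ((b & 1) & 1)) & (1 | (1 & 0))) | ((((a | a) | b) & 1) & 1))
3. [absorb_or →] (1 | (1 & 0))  →  1;  E = (((a | ((b & 1) & 1)) & 1) | ((((a | a) | b) & 1) & 1))
4. [and_true →] ((b & 1) & 1)  →  (b & 1);  E = (((a | (b & 1)) & 1) | ((((a | a) | b) & 1) & 1))
5. [or_idem →] (a | a)  →  a;  E = (((a | (b & 1)) & 1) | (((a | b) & 1) & 1))
6. [and_true →] (b & 1)  →  b;  E = (((a | b) & 1) | (((a | b) & 1) & 1))
7. [absorb_or →] (((a | b) & 1) | (((a | b) & 1) & 1))  →  ((a | b) & 1)
8. [and_true →] ((a | b) & 1)  →  (a | b);  cost 5 ≤ 5, done

(a | b)   [cost 5]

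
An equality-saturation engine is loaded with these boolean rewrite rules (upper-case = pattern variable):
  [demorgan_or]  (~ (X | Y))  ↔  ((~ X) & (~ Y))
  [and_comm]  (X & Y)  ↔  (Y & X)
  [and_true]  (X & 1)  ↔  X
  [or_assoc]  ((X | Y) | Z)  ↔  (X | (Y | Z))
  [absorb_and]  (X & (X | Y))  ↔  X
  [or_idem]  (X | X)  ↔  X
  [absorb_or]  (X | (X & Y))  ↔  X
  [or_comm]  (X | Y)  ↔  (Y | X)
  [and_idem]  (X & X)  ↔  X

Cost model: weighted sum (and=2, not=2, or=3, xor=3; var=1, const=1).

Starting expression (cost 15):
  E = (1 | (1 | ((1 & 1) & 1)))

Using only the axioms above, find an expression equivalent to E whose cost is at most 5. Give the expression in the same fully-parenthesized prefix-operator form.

(1 | 1)   [cost 5]

(1) (1 & 1)  =[and_idem →]=  1    ⊢ (1 | (1 | (1 & 1)))
(2) (1 & 1)  =[and_true →]=  1    ⊢ (1 | (1 | 1))
(3) (1 | 1)  =[or_idem →]=  1    ⊢ cost 5, within 5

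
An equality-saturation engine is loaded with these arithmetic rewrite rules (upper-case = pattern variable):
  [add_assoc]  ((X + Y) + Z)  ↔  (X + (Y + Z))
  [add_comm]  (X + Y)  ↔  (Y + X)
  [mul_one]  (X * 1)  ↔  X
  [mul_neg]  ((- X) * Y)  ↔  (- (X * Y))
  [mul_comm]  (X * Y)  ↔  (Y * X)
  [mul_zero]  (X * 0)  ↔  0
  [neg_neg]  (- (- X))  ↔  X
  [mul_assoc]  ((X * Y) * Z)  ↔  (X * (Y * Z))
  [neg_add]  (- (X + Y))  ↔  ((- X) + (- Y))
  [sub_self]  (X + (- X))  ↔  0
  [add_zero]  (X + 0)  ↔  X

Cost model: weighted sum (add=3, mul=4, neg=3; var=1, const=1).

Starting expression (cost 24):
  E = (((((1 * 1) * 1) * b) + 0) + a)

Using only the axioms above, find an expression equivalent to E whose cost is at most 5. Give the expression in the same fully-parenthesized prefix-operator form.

1. [mul_one →] (1 * 1)  →  1;  E = ((((1 * 1) * b) + 0) + a)
2. [mul_one →] (1 * 1)  →  1;  E = (((1 * b) + 0) + a)
3. [mul_comm →] (1 * b)  →  (b * 1);  E = (((b * 1) + 0) + a)
4. [mul_one →] (b * 1)  →  b;  E = ((b + 0) + a)
5. [add_zero →] (b + 0)  →  b;  cost 5 ≤ 5, done

(b + a)   [cost 5]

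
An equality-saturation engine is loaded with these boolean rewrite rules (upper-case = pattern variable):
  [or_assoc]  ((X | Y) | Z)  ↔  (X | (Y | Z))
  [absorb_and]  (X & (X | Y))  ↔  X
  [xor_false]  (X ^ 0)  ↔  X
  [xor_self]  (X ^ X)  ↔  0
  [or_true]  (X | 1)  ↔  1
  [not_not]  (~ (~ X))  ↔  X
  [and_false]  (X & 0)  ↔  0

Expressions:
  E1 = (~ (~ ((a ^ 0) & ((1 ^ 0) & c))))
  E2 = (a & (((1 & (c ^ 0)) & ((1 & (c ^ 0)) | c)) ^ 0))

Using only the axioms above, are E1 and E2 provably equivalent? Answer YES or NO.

step 1: xor_false (→) rewrites (a ^ 0) into a, now (~ (~ (a & ((1 ^ 0) & c))))
step 2: not_not (→) rewrites (~ (~ (a & ((1 ^ 0) & c)))) into (a & ((1 ^ 0) & c))
step 3: xor_false (→) rewrites (1 ^ 0) into 1, now (a & (1 & c))
step 4: xor_false (←) rewrites c into (c ^ 0), now (a & (1 & (c ^ 0)))
step 5: xor_false (←) rewrites (1 & (c ^ 0)) into ((1 & (c ^ 0)) ^ 0), now (a & ((1 & (c ^ 0)) ^ 0))
step 6: absorb_and (←) rewrites (1 & (c ^ 0)) into ((1 & (c ^ 0)) & ((1 & (c ^ 0)) | c)), which is E2

YES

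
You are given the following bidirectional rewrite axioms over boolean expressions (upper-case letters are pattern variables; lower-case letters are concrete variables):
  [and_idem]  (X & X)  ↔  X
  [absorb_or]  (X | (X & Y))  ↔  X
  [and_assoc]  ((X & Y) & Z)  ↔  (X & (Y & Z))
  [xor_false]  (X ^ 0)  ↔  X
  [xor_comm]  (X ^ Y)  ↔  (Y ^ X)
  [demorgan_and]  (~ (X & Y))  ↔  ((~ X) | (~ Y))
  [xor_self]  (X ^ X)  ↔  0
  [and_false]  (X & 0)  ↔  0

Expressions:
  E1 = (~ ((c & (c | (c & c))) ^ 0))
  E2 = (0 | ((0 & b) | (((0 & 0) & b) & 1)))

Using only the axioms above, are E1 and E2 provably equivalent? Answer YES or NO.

All listed rules preserve value, hence provable equivalence implies equal values everywhere; look for a separating assignment.
b=0, c=0 gives E1 ↦ 1, E2 ↦ 0; values differ ⇒ not provably equivalent.

NO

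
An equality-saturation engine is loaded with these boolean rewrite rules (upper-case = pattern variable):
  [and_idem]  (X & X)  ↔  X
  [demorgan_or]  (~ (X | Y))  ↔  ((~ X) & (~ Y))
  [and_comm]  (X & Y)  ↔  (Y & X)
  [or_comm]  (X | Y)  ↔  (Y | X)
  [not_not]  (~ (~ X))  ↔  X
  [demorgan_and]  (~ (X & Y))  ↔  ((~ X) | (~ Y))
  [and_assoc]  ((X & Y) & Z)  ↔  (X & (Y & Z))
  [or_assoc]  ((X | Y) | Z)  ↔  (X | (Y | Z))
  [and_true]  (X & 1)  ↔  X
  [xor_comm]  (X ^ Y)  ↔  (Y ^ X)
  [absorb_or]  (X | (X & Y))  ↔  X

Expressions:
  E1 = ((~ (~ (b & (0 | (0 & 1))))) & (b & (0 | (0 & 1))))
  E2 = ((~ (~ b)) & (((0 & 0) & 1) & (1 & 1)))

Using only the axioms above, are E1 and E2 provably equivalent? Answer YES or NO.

YES

1. [not_not →] (~ (~ (b & (0 | (0 & 1)))))  →  (b & (0 | (0 & 1)));  E1 = ((b & (0 | (0 & 1))) & (b & (0 | (0 & 1))))
2. [and_idem →] ((b & (0 | (0 & 1))) & (b & (0 | (0 & 1))))  →  (b & (0 | (0 & 1)))
3. [absorb_or →] (0 | (0 & 1))  →  0;  E1 = (b & 0)
4. [and_true ←] 0  →  (0 & 1);  E1 = (b & (0 & 1))
5. [and_true ←] (0 & 1)  →  ((0 & 1) & 1);  E1 = (b & ((0 & 1) & 1))
6. [not_not ←] b  →  (~ (~ b));  E1 = ((~ (~ b)) & ((0 & 1) & 1))
7. [and_true ←] 1  →  (1 & 1);  E1 = ((~ (~ b)) & ((0 & 1) & (1 & 1)))
8. [and_idem ←] 0  →  (0 & 0);  this is E2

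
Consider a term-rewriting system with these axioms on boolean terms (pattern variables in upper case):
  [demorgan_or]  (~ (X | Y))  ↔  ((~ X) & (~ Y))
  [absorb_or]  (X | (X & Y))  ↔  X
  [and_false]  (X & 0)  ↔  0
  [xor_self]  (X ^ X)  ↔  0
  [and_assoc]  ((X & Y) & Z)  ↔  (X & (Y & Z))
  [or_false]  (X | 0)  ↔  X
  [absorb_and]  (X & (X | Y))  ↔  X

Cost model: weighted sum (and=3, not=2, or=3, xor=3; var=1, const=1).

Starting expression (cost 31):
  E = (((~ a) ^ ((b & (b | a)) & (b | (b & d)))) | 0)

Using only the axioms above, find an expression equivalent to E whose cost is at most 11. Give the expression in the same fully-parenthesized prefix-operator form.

((~ a) ^ (b & b))   [cost 11]

1. [absorb_and →] (b & (b | a))  →  b;  E = (((~ a) ^ (b & (b | (b & d)))) | 0)
2. [or_false →] (((~ a) ^ (b & (b | (b & d)))) | 0)  →  ((~ a) ^ (b & (b | (b & d))))
3. [absorb_or →] (b | (b & d))  →  b;  cost 11 ≤ 11, done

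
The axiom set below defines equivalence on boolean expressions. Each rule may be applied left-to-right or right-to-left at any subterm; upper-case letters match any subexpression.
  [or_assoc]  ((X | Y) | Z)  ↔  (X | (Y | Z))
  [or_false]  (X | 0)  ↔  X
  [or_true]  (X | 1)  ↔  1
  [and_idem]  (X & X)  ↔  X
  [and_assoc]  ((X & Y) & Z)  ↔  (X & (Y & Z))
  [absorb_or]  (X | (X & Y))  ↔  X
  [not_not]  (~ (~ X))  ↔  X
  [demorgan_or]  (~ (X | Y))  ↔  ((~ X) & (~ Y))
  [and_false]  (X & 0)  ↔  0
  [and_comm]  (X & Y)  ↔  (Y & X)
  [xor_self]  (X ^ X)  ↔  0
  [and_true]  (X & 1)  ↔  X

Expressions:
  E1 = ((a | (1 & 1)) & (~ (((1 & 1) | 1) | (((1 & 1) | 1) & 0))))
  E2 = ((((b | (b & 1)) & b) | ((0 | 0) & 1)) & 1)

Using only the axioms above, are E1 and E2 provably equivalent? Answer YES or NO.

NO

Every axiom is a valid identity, so a rewrite proof would force E1 and E2 to agree under every assignment.
At a=0, b=1: E1 = 0 but E2 = 1; they differ, so no derivation exists.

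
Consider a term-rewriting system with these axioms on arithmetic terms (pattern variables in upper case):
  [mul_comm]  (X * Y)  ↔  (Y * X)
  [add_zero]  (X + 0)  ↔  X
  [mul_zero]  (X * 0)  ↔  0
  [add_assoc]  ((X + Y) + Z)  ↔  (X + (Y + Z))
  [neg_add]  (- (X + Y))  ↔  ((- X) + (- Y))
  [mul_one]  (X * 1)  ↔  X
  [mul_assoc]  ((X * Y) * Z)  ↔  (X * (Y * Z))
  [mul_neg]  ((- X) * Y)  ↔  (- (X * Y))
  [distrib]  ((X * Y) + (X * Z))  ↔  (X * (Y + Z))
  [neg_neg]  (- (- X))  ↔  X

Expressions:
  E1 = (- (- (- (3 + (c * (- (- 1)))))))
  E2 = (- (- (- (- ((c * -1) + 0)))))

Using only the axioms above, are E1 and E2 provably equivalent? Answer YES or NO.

NO

Every axiom is a valid identity, so a rewrite proof would force E1 and E2 to agree under every assignment.
At c=0: E1 = -3 but E2 = 0; they differ, so no derivation exists.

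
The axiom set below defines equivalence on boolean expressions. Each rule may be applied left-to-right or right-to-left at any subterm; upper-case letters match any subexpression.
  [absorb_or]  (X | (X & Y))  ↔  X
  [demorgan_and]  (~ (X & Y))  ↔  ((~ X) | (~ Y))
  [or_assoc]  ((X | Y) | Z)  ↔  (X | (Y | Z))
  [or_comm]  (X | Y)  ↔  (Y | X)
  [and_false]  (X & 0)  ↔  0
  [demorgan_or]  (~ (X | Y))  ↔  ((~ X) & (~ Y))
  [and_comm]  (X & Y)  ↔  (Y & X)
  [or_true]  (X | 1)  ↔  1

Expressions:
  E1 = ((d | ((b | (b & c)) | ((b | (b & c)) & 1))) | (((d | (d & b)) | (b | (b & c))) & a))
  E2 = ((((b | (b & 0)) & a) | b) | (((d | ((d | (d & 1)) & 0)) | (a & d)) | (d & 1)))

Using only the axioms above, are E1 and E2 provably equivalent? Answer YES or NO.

YES

step 1: absorb_or (→) rewrites ((b | (b & c)) | ((b | (b & c)) & 1)) into (b | (b & c)), now ((d | (b | (b & c))) | (((d | (d & b)) | (b | (b & c))) & a))
step 2: absorb_or (→) rewrites (d | (d & b)) into d, now ((d | (b | (b & c))) | ((d | (b | (b & c))) & a))
step 3: absorb_or (→) rewrites ((d | (b | (b & c))) | ((d | (b | (b & c))) & a)) into (d | (b | (b & c)))
step 4: absorb_or (→) rewrites (b | (b & c)) into b, now (d | b)
step 5: absorb_or (←) rewrites d into (d | (d & 1)), now ((d | (d & 1)) | b)
step 6: or_comm (→) rewrites ((d | (d & 1)) | b) into (b | (d | (d & 1)))
step 7: absorb_or (←) rewrites b into (b | (b & a)), now ((b | (b & a)) | (d | (d & 1)))
step 8: absorb_or (←) rewrites d into (d | (d & a)), now ((b | (b & a)) | ((d | (d & a)) | (d & 1)))
step 9: absorb_or (←) rewrites b into (b | (b & 0)), now ((b | ((b | (b & 0)) & a)) | ((d | (d & a)) | (d & 1)))
step 10: absorb_or (←) rewrites d into (d | (d & 0)), now ((b | ((b | (b & 0)) & a)) | (((d | (d & 0)) | (d & a)) | (d & 1)))
step 11: or_comm (→) rewrites (b | ((b | (b & 0)) & a)) into (((b | (b & 0)) & a) | b), now ((((b | (b & 0)) & a) | b) | (((d | (d & 0)) | (d & a)) | (d & 1)))
step 12: and_comm (→) rewrites (d & a) into (a & d), now ((((b | (b & 0)) & a) | b) | (((d | (d & 0)) | (a & d)) | (d & 1)))
step 13: absorb_or (←) rewrites d into (d | (d & 1)), which is E2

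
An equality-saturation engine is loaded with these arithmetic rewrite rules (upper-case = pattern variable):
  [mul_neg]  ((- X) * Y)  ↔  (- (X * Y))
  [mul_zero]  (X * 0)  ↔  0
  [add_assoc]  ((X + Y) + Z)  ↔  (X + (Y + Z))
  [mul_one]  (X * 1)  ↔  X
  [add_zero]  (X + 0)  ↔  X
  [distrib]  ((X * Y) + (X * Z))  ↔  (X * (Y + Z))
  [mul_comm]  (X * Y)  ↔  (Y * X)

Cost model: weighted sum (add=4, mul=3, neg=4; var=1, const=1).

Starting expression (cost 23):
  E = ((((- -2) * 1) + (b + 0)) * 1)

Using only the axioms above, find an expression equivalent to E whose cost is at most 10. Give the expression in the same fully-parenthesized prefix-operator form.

step 1: mul_one (→) rewrites ((- -2) * 1) into (- -2), now (((- -2) + (b + 0)) * 1)
step 2: add_zero (→) rewrites (b + 0) into b, now (((- -2) + b) * 1)
step 3: mul_one (→) rewrites (((- -2) + b) * 1) into ((- -2) + b), reaching cost 10 (bound 10)

((- -2) + b)   [cost 10]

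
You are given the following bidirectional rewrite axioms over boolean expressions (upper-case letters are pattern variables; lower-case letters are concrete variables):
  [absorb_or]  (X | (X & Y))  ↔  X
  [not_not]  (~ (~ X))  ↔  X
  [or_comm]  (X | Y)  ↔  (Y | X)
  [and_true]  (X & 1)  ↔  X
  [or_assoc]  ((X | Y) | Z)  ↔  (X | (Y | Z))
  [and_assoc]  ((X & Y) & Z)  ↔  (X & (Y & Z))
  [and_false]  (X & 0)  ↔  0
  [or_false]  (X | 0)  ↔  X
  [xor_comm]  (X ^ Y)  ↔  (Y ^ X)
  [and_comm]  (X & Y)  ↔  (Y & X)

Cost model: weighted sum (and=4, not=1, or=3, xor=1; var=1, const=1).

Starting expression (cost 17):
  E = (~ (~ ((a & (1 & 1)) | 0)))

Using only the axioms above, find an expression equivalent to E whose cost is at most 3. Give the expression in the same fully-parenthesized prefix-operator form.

(~ (~ a))   [cost 3]

step 1: and_true (→) rewrites (1 & 1) into 1, now (~ (~ ((a & 1) | 0)))
step 2: or_false (→) rewrites ((a & 1) | 0) into (a & 1), now (~ (~ (a & 1)))
step 3: and_true (→) rewrites (a & 1) into a, reaching cost 3 (bound 3)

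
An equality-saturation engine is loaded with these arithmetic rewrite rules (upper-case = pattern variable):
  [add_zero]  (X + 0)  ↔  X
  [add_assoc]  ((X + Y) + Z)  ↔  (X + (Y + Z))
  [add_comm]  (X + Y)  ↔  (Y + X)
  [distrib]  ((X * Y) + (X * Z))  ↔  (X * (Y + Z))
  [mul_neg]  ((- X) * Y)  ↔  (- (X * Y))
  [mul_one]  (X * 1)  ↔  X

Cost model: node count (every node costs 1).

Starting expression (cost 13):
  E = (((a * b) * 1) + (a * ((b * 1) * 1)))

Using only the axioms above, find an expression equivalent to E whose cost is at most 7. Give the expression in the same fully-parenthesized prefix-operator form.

((a * b) + (a * b))   [cost 7]

1. [mul_one →] (b * 1)  →  b;  E = (((a * b) * 1) + (a * (b * 1)))
2. [mul_one →] (b * 1)  →  b;  E = (((a * b) * 1) + (a * b))
3. [mul_one →] ((a * b) * 1)  →  (a * b);  cost 7 ≤ 7, done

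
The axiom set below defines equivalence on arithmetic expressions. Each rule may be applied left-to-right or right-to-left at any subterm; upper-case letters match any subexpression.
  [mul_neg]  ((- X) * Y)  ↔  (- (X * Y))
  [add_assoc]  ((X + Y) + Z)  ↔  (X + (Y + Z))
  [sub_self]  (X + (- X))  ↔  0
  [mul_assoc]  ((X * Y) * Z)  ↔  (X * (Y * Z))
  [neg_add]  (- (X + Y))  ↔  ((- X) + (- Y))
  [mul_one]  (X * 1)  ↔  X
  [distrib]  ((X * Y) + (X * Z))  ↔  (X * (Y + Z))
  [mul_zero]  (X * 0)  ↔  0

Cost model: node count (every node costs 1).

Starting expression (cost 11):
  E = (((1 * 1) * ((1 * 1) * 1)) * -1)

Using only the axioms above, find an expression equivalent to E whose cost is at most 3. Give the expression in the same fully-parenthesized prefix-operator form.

1. [mul_one →] (1 * 1)  →  1;  E = (((1 * 1) * (1 * 1)) * -1)
2. [mul_one →] (1 * 1)  →  1;  E = ((1 * (1 * 1)) * -1)
3. [mul_one →] (1 * 1)  →  1;  E = ((1 * 1) * -1)
4. [mul_one →] (1 * 1)  →  1;  cost 3 ≤ 3, done

(1 * -1)   [cost 3]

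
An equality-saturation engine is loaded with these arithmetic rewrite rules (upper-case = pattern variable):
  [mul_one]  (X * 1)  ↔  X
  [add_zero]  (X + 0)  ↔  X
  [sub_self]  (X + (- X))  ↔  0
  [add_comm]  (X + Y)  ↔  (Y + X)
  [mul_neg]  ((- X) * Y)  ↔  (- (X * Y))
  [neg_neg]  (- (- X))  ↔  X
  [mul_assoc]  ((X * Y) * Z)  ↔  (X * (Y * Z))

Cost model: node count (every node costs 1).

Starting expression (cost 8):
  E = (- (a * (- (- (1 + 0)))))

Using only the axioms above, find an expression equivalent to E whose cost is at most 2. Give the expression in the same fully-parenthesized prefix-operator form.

(- a)   [cost 2]

step 1: neg_neg (→) rewrites (- (- (1 + 0))) into (1 + 0), now (- (a * (1 + 0)))
step 2: add_zero (→) rewrites (1 + 0) into 1, now (- (a * 1))
step 3: mul_one (→) rewrites (a * 1) into a, reaching cost 2 (bound 2)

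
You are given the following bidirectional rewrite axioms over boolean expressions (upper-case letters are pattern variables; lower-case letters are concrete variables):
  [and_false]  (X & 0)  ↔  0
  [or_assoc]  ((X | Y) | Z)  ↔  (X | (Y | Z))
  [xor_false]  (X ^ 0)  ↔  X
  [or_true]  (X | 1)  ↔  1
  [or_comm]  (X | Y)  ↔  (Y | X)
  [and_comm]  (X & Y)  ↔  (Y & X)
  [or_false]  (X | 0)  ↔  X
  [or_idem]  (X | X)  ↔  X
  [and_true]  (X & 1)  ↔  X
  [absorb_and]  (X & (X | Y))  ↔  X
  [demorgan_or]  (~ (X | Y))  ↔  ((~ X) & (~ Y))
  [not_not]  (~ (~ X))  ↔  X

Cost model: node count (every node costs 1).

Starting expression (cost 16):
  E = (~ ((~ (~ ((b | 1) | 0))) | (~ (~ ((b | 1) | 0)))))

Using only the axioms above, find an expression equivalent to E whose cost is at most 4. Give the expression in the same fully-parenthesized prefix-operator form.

step 1: or_idem (→) rewrites ((~ (~ ((b | 1) | 0))) | (~ (~ ((b | 1) | 0)))) into (~ (~ ((b | 1) | 0))), now (~ (~ (~ ((b | 1) | 0))))
step 2: not_not (→) rewrites (~ (~ (~ ((b | 1) | 0)))) into (~ ((b | 1) | 0))
step 3: or_false (→) rewrites ((b | 1) | 0) into (b | 1), reaching cost 4 (bound 4)

(~ (b | 1))   [cost 4]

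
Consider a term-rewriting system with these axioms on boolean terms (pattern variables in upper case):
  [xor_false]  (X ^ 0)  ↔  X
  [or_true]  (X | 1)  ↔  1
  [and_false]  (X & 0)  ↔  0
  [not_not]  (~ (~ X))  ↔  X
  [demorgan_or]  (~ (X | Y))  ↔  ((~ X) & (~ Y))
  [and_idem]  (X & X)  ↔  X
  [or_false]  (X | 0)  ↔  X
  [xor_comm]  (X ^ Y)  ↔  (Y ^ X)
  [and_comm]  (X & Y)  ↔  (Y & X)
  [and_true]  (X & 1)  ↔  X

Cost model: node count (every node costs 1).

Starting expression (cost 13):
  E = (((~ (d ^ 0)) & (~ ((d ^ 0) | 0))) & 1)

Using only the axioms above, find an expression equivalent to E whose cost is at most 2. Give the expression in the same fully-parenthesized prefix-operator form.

1. [or_false →] ((d ^ 0) | 0)  →  (d ^ 0);  E = (((~ (d ^ 0)) & (~ (d ^ 0))) & 1)
2. [and_idem →] ((~ (d ^ 0)) & (~ (d ^ 0)))  →  (~ (d ^ 0));  E = ((~ (d ^ 0)) & 1)
3. [and_true →] ((~ (d ^ 0)) & 1)  →  (~ (d ^ 0))
4. [xor_false →] (d ^ 0)  →  d;  cost 2 ≤ 2, done

(~ d)   [cost 2]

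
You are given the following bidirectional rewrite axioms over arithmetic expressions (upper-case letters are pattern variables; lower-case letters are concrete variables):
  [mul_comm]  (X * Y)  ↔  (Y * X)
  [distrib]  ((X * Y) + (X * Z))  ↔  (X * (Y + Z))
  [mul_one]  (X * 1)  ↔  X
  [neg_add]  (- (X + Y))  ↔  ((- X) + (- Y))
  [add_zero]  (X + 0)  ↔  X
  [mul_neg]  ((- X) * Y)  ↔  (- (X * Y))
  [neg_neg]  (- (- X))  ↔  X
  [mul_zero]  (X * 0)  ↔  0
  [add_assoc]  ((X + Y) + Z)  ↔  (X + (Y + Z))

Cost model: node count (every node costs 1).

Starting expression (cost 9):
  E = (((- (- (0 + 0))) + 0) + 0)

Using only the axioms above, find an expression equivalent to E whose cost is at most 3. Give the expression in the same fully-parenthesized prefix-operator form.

(- (- 0))   [cost 3]

1. [add_zero →] (((- (- (0 + 0))) + 0) + 0)  →  ((- (- (0 + 0))) + 0)
2. [add_zero →] (0 + 0)  →  0;  E = ((- (- 0)) + 0)
3. [add_zero →] ((- (- 0)) + 0)  →  (- (- 0));  cost 3 ≤ 3, done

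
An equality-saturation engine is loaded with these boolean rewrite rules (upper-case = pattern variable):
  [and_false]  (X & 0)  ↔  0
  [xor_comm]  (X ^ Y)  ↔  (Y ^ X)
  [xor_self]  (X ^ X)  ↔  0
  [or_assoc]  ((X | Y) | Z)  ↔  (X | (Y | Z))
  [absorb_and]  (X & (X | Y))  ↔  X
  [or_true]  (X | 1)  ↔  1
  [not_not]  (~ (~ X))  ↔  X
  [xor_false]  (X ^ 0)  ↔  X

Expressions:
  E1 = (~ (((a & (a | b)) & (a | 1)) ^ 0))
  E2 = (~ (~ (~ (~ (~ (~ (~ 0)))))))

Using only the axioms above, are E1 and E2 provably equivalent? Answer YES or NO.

All listed rules preserve value, hence provable equivalence implies equal values everywhere; look for a separating assignment.
a=1, b=0 gives E1 ↦ 0, E2 ↦ 1; values differ ⇒ not provably equivalent.

NO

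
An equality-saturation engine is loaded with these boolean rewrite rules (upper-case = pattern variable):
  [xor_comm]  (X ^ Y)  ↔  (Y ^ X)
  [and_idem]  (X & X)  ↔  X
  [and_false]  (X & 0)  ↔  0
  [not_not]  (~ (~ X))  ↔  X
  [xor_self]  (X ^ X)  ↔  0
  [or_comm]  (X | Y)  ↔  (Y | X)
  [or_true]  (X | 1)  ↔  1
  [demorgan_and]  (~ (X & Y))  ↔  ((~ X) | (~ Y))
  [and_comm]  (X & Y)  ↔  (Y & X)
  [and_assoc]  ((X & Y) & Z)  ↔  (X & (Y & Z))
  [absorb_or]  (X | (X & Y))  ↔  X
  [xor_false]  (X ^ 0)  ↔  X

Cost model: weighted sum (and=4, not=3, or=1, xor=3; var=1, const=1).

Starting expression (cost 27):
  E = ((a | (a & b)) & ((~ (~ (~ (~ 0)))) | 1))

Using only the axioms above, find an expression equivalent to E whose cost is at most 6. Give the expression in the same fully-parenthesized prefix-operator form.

(a & 1)   [cost 6]

1. [not_not →] (~ (~ (~ (~ 0))))  →  (~ (~ 0));  E = ((a | (a & b)) & ((~ (~ 0)) | 1))
2. [not_not →] (~ (~ 0))  →  0;  E = ((a | (a & b)) & (0 | 1))
3. [absorb_or →] (a | (a & b))  →  a;  E = (a & (0 | 1))
4. [or_true →] (0 | 1)  →  1;  cost 6 ≤ 6, done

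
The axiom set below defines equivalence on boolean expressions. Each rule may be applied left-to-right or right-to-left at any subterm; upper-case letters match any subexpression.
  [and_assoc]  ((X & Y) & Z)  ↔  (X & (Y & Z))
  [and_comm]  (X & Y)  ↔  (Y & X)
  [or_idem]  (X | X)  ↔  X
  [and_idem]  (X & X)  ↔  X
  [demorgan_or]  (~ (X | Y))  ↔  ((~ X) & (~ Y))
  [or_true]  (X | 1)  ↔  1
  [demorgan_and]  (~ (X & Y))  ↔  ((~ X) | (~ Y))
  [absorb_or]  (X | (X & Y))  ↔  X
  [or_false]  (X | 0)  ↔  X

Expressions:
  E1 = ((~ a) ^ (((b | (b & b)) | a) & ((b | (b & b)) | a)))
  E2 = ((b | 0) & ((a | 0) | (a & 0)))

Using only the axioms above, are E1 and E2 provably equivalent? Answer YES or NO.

NO

The axioms are sound identities: if E1 ↔* E2 then E1 and E2 evaluate identically under any assignment.
Under a=0, b=0: E1 evaluates to 1, E2 to 0. Distinct ⇒ no rewrite sequence connects them.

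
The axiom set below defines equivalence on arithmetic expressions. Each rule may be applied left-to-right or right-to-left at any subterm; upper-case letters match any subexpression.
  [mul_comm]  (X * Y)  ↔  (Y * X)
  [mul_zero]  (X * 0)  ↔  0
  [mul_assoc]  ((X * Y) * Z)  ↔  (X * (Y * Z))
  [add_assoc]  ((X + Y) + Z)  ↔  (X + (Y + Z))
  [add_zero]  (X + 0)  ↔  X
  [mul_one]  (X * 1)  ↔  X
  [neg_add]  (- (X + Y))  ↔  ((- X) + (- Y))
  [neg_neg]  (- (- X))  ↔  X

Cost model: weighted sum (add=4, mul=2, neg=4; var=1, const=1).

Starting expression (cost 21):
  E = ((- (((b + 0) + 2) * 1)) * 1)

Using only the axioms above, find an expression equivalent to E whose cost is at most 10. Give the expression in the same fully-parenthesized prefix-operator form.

(- (b + 2))   [cost 10]

step 1: mul_one (→) rewrites (((b + 0) + 2) * 1) into ((b + 0) + 2), now ((- ((b + 0) + 2)) * 1)
step 2: mul_one (→) rewrites ((- ((b + 0) + 2)) * 1) into (- ((b + 0) + 2))
step 3: add_zero (→) rewrites (b + 0) into b, reaching cost 10 (bound 10)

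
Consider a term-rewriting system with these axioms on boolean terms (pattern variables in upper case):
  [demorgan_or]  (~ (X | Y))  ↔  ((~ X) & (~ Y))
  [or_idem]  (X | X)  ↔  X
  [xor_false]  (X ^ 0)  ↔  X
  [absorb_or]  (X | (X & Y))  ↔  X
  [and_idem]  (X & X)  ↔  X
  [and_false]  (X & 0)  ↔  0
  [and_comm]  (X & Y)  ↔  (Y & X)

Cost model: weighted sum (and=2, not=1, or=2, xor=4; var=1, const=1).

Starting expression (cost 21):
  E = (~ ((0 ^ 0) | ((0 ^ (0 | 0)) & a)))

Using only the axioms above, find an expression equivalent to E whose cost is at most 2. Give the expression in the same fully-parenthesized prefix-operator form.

(1) (0 | 0)  =[or_idem →]=  0    ⊢ (~ ((0 ^ 0) | ((0 ^ 0) & a)))
(2) ((0 ^ 0) | ((0 ^ 0) & a))  =[absorb_or →]=  (0 ^ 0)    ⊢ (~ (0 ^ 0))
(3) (0 ^ 0)  =[xor_false →]=  0    ⊢ cost 2, within 2

(~ 0)   [cost 2]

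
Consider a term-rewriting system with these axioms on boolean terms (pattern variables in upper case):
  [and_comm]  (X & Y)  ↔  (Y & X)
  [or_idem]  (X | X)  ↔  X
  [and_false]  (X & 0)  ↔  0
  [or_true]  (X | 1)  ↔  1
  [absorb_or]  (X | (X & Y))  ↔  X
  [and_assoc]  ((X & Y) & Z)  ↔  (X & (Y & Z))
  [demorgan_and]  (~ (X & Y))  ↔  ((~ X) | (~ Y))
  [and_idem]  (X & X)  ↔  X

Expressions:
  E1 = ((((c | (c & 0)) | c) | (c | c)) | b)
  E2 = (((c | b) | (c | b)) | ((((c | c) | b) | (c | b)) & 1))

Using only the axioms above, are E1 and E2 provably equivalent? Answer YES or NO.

1. [absorb_or →] (c | (c & 0))  →  c;  E1 = (((c | c) | (c | c)) | b)
2. [or_idem →] ((c | c) | (c | c))  →  (c | c);  E1 = ((c | c) | b)
3. [or_idem →] (c | c)  →  c;  E1 = (c | b)
4. [or_idem ←] (c | b)  →  ((c | b) | (c | b))
5. [absorb_or ←] ((c | b) | (c | b))  →  (((c | b) | (c | b)) | (((c | b) | (c | b)) & 1))
6. [or_idem ←] c  →  (c | c);  this is E2

YES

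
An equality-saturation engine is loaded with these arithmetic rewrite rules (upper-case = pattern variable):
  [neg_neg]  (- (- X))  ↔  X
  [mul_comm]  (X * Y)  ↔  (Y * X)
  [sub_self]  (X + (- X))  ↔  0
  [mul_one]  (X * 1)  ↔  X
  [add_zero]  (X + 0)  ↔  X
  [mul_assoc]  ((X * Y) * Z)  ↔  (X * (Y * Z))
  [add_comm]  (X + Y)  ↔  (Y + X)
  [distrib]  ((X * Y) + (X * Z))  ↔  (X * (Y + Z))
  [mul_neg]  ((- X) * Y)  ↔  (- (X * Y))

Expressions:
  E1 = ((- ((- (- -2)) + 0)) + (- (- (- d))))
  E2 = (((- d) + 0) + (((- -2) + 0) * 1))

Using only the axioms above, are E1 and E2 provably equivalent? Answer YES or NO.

YES

step 1: neg_neg (→) rewrites (- (- d)) into d, now ((- ((- (- -2)) + 0)) + (- d))
step 2: add_zero (→) rewrites ((- (- -2)) + 0) into (- (- -2)), now ((- (- (- -2))) + (- d))
step 3: neg_neg (→) rewrites (- (- -2)) into -2, now ((- -2) + (- d))
step 4: add_comm (→) rewrites ((- -2) + (- d)) into ((- d) + (- -2))
step 5: add_zero (←) rewrites (- -2) into ((- -2) + 0), now ((- d) + ((- -2) + 0))
step 6: add_zero (←) rewrites (- d) into ((- d) + 0), now (((- d) + 0) + ((- -2) + 0))
step 7: mul_one (←) rewrites ((- -2) + 0) into (((- -2) + 0) * 1), which is E2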